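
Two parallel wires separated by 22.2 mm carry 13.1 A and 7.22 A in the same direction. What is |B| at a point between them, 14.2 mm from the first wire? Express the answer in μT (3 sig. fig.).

Each long wire gives B = μ₀I/(2πd). Distances are d₁ = 0.0142 m and d₂ = 0.008 m.
B₁ = 1.85×10⁻⁴ T, B₂ = 1.80×10⁻⁴ T.
Between parallel currents the two contributions point in opposite directions, so they subtract. B = |B₁ − B₂| = |1.85×10⁻⁴ − 1.80×10⁻⁴| = 4.01×10⁻⁶ T.

B ≈ 4.01 μT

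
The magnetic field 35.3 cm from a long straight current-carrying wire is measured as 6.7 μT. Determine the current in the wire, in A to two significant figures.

For a long straight wire B = μ₀I/(2πd), so I = 2πdB/μ₀.
I = 2π × 0.353 × 6.70×10⁻⁶ / (4π×10⁻⁷) = 11.8 A.

I ≈ 12 A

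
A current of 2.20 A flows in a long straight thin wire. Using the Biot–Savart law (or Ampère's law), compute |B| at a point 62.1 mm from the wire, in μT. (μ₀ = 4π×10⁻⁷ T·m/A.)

For an infinitely long straight wire, B = μ₀I/(2πd).
B = (4π×10⁻⁷ × 2.20) / (2π × 0.0621) = 7.09×10⁻⁶ T.

B ≈ 7.09 μT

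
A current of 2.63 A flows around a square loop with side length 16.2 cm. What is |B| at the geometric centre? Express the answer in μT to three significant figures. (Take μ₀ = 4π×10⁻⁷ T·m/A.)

Each side is a finite straight segment at perpendicular distance d = a/(2 tan(π/4)) = 0.081 m from the centre, with end-angles ±π/4.
One side contributes B₁ = (μ₀I/4πd)·2 sin(π/4) = 4.59×10⁻⁶ T.
All 4 sides add in the same direction: B = 4 × 4.59×10⁻⁶ = 1.84×10⁻⁵ T.

B ≈ 18.4 μT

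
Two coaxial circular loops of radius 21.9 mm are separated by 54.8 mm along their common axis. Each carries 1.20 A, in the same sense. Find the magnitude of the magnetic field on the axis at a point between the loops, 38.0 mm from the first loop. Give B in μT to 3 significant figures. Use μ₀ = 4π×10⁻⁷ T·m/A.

Each loop contributes B = μ₀IR²/[2(R²+z²)^(3/2)] on the axis, with z measured from that loop.
Loop 1 (z = 0.038 m): B₁ = 4.29×10⁻⁶ T. Loop 2 (z = 0.0168 m): B₂ = 1.72×10⁻⁵ T.
The fields add: B = B₁ + B₂ = 2.15×10⁻⁵ T.

B ≈ 21.5 μT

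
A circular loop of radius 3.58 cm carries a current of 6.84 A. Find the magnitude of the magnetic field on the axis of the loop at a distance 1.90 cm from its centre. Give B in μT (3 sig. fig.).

B ≈ 82.7 μT

On the axis of a circular loop, B = μ₀IR² / [2(R²+z²)^(3/2)].
R² + z² = (0.0358)² + (0.019)² = 0.001643 m², and (R²+z²)^(3/2) = 6.66×10⁻⁵ m³.
B = (4π×10⁻⁷ × 6.84 × 0.001282) / (2 × 6.66×10⁻⁵) = 8.27×10⁻⁵ T.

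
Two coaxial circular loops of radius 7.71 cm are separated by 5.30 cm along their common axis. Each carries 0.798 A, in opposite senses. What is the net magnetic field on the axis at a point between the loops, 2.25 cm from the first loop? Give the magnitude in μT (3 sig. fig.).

B ≈ 0.524 μT

Each loop contributes B = μ₀IR²/[2(R²+z²)^(3/2)] on the axis, with z measured from that loop.
Loop 1 (z = 0.0225 m): B₁ = 5.75×10⁻⁶ T. Loop 2 (z = 0.0305 m): B₂ = 5.23×10⁻⁶ T.
The fields oppose: B = |B₁ − B₂| = 5.24×10⁻⁷ T.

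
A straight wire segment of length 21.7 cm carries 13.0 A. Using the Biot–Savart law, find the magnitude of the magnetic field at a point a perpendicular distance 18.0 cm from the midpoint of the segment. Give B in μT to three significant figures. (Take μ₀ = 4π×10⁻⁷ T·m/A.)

B ≈ 7.46 μT

For a finite straight segment, B = (μ₀I/4πd)(sinθ₁ + sinθ₂), where θ₁, θ₂ are the angles from the perpendicular to each end.
The perpendicular from the point meets the wire at its midpoint, so each end is L/2 = 0.1085 m away along the wire.
sinθ₁ = 0.1085/√(0.1085²+0.18²) = 0.5162; sinθ₂ = 0.1085/√(0.1085²+0.18²) = 0.5162.
B = (4π×10⁻⁷ × 13.0) / (4π × 0.18) × (0.5162 + 0.5162) = 7.46×10⁻⁶ T.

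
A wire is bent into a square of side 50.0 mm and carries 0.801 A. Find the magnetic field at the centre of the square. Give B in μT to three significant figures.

B ≈ 18.1 μT

Each side is a finite straight segment at perpendicular distance d = a/(2 tan(π/4)) = 0.025 m from the centre, with end-angles ±π/4.
One side contributes B₁ = (μ₀I/4πd)·2 sin(π/4) = 4.53×10⁻⁶ T.
All 4 sides add in the same direction: B = 4 × 4.53×10⁻⁶ = 1.81×10⁻⁵ T.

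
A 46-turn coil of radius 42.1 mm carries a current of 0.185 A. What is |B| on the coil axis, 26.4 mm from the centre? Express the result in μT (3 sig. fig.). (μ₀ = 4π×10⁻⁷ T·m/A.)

B ≈ 77.2 μT

For an N-turn flat coil, B = Nμ₀IR²/[2(R²+z²)^(3/2)] with R = 0.0421 m, z = 0.0264 m.
B = 46 × 1.68×10⁻⁶ T = 7.72×10⁻⁵ T.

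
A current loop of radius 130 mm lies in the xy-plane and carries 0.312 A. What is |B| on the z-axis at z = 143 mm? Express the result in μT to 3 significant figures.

On the axis of a circular loop, B = μ₀IR² / [2(R²+z²)^(3/2)].
R² + z² = (0.13)² + (0.143)² = 0.03735 m², and (R²+z²)^(3/2) = 7.22×10⁻³ m³.
B = (4π×10⁻⁷ × 0.312 × 0.0169) / (2 × 7.22×10⁻³) = 4.59×10⁻⁷ T.

B ≈ 0.459 μT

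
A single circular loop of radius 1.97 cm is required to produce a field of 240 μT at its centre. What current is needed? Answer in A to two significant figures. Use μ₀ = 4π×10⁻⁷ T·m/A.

I ≈ 7.5 A

At the centre of a circular loop B = μ₀I/(2R), so I = 2RB/μ₀.
With R = 0.0197 m, I = 2 × 0.0197 × 2.40×10⁻⁴ / (4π×10⁻⁷) = 7.52 A.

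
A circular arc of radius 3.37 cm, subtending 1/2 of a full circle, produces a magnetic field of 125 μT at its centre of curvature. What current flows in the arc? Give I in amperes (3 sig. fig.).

I ≈ 13.4 A

For a circular arc, B = μ₀Iφ/(4πR) with φ in radians; here φ = 3.142 rad.
So I = 4πRB/(μ₀φ) = 4π × 0.0337 × 1.25×10⁻⁴ / (4π×10⁻⁷ × 3.142) = 13.4 A.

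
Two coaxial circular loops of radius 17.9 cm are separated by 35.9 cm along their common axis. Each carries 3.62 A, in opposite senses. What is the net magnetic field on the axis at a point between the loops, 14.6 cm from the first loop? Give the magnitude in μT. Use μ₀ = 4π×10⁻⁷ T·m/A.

Each loop contributes B = μ₀IR²/[2(R²+z²)^(3/2)] on the axis, with z measured from that loop.
Loop 1 (z = 0.146 m): B₁ = 5.91×10⁻⁶ T. Loop 2 (z = 0.213 m): B₂ = 3.38×10⁻⁶ T.
The fields oppose: B = |B₁ − B₂| = 2.53×10⁻⁶ T.

B ≈ 2.53 μT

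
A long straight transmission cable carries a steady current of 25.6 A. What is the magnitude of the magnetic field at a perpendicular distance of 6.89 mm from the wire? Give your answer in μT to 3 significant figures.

For an infinitely long straight wire, B = μ₀I/(2πd).
B = (4π×10⁻⁷ × 25.6) / (2π × 0.00689) = 7.43×10⁻⁴ T.

B ≈ 743 μT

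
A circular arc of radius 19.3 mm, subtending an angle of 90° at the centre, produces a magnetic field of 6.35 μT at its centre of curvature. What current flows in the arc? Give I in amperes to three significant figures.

I ≈ 0.780 A

For a circular arc, B = μ₀Iφ/(4πR) with φ in radians; here φ = 1.571 rad.
So I = 4πRB/(μ₀φ) = 4π × 0.0193 × 6.35×10⁻⁶ / (4π×10⁻⁷ × 1.571) = 0.780 A.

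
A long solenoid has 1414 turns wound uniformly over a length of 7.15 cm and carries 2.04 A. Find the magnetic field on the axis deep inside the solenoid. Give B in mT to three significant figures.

Inside a long solenoid, B = μ₀nI with n = 1.978×10⁴ turns/m.
B = 4π×10⁻⁷ × 1.978×10⁴ × 2.04 = 5.07×10⁻² T.

B ≈ 50.7 mT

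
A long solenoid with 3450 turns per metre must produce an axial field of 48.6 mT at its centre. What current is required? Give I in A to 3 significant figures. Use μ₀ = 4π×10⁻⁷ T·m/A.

I ≈ 11.2 A

Inside a long solenoid B = μ₀nI with n = 3450 m⁻¹, so I = B/(μ₀n).
I = 4.86×10⁻² / (4π×10⁻⁷ × 3450) = 11.2 A.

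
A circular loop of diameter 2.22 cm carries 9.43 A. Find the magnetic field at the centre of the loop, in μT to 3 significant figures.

B ≈ 534 μT

At the centre of a circular loop the Biot–Savart law gives B = μ₀I/(2R) (so R = 0.0111 m).
B = (4π×10⁻⁷ × 9.43) / (2 × 0.0111) = 5.34×10⁻⁴ T.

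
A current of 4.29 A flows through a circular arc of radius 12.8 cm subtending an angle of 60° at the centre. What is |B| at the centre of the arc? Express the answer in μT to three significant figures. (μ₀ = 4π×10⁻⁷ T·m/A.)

B ≈ 3.51 μT

The Biot–Savart field of a circular arc at its centre is B = μ₀Iφ/(4πR), with φ = 1.047 rad.
B = (4π×10⁻⁷ × 4.29 × 1.047) / (4π × 0.128) = 3.51×10⁻⁶ T.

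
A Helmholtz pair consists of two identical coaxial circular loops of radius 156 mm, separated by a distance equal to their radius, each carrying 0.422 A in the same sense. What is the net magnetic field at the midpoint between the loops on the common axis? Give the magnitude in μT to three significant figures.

B ≈ 2.43 μT

Each loop contributes B = μ₀IR²/[2(R²+z²)^(3/2)] on the axis, with z measured from that loop.
Loop 1 (z = 0.078 m): B₁ = 1.22×10⁻⁶ T. Loop 2 (z = 0.078 m): B₂ = 1.22×10⁻⁶ T.
The fields add: B = B₁ + B₂ = 2.43×10⁻⁶ T.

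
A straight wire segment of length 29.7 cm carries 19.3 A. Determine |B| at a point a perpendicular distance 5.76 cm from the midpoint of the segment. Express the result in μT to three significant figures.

B ≈ 62.5 μT

For a finite straight segment, B = (μ₀I/4πd)(sinθ₁ + sinθ₂), where θ₁, θ₂ are the angles from the perpendicular to each end.
The perpendicular from the point meets the wire at its midpoint, so each end is L/2 = 0.1485 m away along the wire.
sinθ₁ = 0.1485/√(0.1485²+0.0576²) = 0.9323; sinθ₂ = 0.1485/√(0.1485²+0.0576²) = 0.9323.
B = (4π×10⁻⁷ × 19.3) / (4π × 0.0576) × (0.9323 + 0.9323) = 6.25×10⁻⁵ T.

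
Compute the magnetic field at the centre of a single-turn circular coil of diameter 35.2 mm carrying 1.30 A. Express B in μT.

B ≈ 46.4 μT

At the centre of a circular loop the Biot–Savart law gives B = μ₀I/(2R) (so R = 0.0176 m).
B = (4π×10⁻⁷ × 1.30) / (2 × 0.0176) = 4.64×10⁻⁵ T.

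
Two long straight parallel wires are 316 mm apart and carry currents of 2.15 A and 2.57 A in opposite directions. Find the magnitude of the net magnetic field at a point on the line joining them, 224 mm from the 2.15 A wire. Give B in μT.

Each long wire gives B = μ₀I/(2πd). Distances are d₁ = 0.224 m and d₂ = 0.092 m.
B₁ = 1.92×10⁻⁶ T, B₂ = 5.59×10⁻⁶ T.
Between antiparallel currents both contributions point the same way, so they add. B = B₁ + B₂ = 1.92×10⁻⁶ + 5.59×10⁻⁶ = 7.51×10⁻⁶ T.

B ≈ 7.51 μT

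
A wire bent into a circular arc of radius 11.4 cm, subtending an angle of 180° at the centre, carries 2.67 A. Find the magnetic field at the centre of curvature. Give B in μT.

The Biot–Savart field of a circular arc at its centre is B = μ₀Iφ/(4πR), with φ = 3.142 rad.
B = (4π×10⁻⁷ × 2.67 × 3.142) / (4π × 0.114) = 7.36×10⁻⁶ T.

B ≈ 7.36 μT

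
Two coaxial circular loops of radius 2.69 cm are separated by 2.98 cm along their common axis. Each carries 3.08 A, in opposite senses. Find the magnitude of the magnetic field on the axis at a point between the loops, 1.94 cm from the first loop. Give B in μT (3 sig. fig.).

B ≈ 20.0 μT

Each loop contributes B = μ₀IR²/[2(R²+z²)^(3/2)] on the axis, with z measured from that loop.
Loop 1 (z = 0.0194 m): B₁ = 3.84×10⁻⁵ T. Loop 2 (z = 0.0104 m): B₂ = 5.84×10⁻⁵ T.
The fields oppose: B = |B₁ − B₂| = 2.00×10⁻⁵ T.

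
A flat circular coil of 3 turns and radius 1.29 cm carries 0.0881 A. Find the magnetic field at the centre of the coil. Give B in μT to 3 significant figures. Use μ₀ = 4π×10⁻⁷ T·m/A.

B ≈ 12.9 μT

For an N-turn flat coil, B = Nμ₀I/(2R) with R = 0.0129 m.
B = 3 × 4.29×10⁻⁶ T = 1.29×10⁻⁵ T.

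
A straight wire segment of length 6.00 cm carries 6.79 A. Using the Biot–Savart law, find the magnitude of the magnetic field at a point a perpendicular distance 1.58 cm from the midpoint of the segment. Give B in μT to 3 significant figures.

B ≈ 76.0 μT

For a finite straight segment, B = (μ₀I/4πd)(sinθ₁ + sinθ₂), where θ₁, θ₂ are the angles from the perpendicular to each end.
The perpendicular from the point meets the wire at its midpoint, so each end is L/2 = 0.03 m away along the wire.
sinθ₁ = 0.03/√(0.03²+0.0158²) = 0.8848; sinθ₂ = 0.03/√(0.03²+0.0158²) = 0.8848.
B = (4π×10⁻⁷ × 6.79) / (4π × 0.0158) × (0.8848 + 0.8848) = 7.60×10⁻⁵ T.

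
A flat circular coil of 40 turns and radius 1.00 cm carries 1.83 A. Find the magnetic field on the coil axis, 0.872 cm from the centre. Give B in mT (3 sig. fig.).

For an N-turn flat coil, B = Nμ₀IR²/[2(R²+z²)^(3/2)] with R = 0.01 m, z = 0.00872 m.
B = 40 × 4.92×10⁻⁵ T = 1.97×10⁻³ T.

B ≈ 1.97 mT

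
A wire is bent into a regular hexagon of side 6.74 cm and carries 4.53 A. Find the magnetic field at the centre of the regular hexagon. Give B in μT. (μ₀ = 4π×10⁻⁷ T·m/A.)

Each side is a finite straight segment at perpendicular distance d = a/(2 tan(π/6)) = 0.05837 m from the centre, with end-angles ±π/6.
One side contributes B₁ = (μ₀I/4πd)·2 sin(π/6) = 7.76×10⁻⁶ T.
All 6 sides add in the same direction: B = 6 × 7.76×10⁻⁶ = 4.66×10⁻⁵ T.

B ≈ 46.6 μT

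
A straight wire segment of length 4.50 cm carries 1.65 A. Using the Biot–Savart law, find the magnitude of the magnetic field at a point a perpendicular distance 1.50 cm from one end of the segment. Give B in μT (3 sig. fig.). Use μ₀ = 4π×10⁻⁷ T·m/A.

For a finite straight segment, B = (μ₀I/4πd)(sinθ₁ + sinθ₂), where θ₁, θ₂ are the angles from the perpendicular to each end.
The perpendicular foot is at one end, so the two end-offsets along the wire are 0 and L = 0.045 m.
sinθ₁ = 0/√(0²+0.015²) = 0.0000; sinθ₂ = 0.045/√(0.045²+0.015²) = 0.9487.
B = (4π×10⁻⁷ × 1.65) / (4π × 0.015) × (0.0000 + 0.9487) = 1.04×10⁻⁵ T.

B ≈ 10.4 μT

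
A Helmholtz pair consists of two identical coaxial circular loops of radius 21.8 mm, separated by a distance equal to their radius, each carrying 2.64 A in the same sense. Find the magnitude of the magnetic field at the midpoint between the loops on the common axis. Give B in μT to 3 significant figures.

B ≈ 109 μT

Each loop contributes B = μ₀IR²/[2(R²+z²)^(3/2)] on the axis, with z measured from that loop.
Loop 1 (z = 0.0109 m): B₁ = 5.44×10⁻⁵ T. Loop 2 (z = 0.0109 m): B₂ = 5.44×10⁻⁵ T.
The fields add: B = B₁ + B₂ = 1.09×10⁻⁴ T.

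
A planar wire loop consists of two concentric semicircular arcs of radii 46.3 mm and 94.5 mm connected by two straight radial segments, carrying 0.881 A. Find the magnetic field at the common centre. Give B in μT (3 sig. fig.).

The radial connectors point toward the centre, so dl × r̂ = 0 and they contribute nothing.
Each semicircle gives μ₀I/(4R): inner arc 5.98×10⁻⁶ T, outer arc 2.93×10⁻⁶ T.
The two arcs carry current in opposite angular senses, so their fields oppose: B = |5.98×10⁻⁶ − 2.93×10⁻⁶| = 3.05×10⁻⁶ T.

B ≈ 3.05 μT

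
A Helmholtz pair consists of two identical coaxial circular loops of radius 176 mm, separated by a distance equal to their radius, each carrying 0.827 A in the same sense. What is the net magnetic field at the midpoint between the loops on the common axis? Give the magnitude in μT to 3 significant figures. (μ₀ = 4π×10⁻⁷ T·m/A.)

B ≈ 4.23 μT

Each loop contributes B = μ₀IR²/[2(R²+z²)^(3/2)] on the axis, with z measured from that loop.
Loop 1 (z = 0.088 m): B₁ = 2.11×10⁻⁶ T. Loop 2 (z = 0.088 m): B₂ = 2.11×10⁻⁶ T.
The fields add: B = B₁ + B₂ = 4.23×10⁻⁶ T.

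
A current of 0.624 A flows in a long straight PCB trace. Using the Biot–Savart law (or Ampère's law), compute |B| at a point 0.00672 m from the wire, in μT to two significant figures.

B ≈ 19 μT

For an infinitely long straight wire, B = μ₀I/(2πd).
B = (4π×10⁻⁷ × 0.624) / (2π × 0.00672) = 1.86×10⁻⁵ T.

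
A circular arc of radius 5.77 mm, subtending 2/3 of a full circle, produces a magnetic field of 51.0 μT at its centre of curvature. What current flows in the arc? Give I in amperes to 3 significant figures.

I ≈ 0.703 A

For a circular arc, B = μ₀Iφ/(4πR) with φ in radians; here φ = 4.189 rad.
So I = 4πRB/(μ₀φ) = 4π × 0.00577 × 5.10×10⁻⁵ / (4π×10⁻⁷ × 4.189) = 0.703 A.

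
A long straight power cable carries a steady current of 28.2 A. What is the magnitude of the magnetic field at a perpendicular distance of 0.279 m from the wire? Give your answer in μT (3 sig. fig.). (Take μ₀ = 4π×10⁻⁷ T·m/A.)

B ≈ 20.2 μT

For an infinitely long straight wire, B = μ₀I/(2πd).
B = (4π×10⁻⁷ × 28.2) / (2π × 0.279) = 2.02×10⁻⁵ T.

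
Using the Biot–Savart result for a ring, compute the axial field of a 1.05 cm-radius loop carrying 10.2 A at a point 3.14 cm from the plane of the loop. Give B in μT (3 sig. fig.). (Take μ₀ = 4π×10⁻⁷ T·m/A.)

On the axis of a circular loop, B = μ₀IR² / [2(R²+z²)^(3/2)].
R² + z² = (0.0105)² + (0.0314)² = 0.001096 m², and (R²+z²)^(3/2) = 3.63×10⁻⁵ m³.
B = (4π×10⁻⁷ × 10.2 × 0.0001103) / (2 × 3.63×10⁻⁵) = 1.95×10⁻⁵ T.

B ≈ 19.5 μT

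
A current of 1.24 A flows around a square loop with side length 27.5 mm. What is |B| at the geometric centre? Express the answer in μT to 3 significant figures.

B ≈ 51.0 μT

Each side is a finite straight segment at perpendicular distance d = a/(2 tan(π/4)) = 0.01375 m from the centre, with end-angles ±π/4.
One side contributes B₁ = (μ₀I/4πd)·2 sin(π/4) = 1.28×10⁻⁵ T.
All 4 sides add in the same direction: B = 4 × 1.28×10⁻⁵ = 5.10×10⁻⁵ T.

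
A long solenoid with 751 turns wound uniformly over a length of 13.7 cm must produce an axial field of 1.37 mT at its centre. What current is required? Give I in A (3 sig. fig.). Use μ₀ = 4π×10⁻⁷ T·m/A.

Inside a long solenoid B = μ₀nI with n = 5482 m⁻¹, so I = B/(μ₀n).
I = 1.37×10⁻³ / (4π×10⁻⁷ × 5482) = 0.199 A.

I ≈ 0.199 A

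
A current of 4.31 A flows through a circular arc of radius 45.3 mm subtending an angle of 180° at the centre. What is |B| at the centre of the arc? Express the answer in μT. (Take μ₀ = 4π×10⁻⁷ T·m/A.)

The Biot–Savart field of a circular arc at its centre is B = μ₀Iφ/(4πR), with φ = 3.142 rad.
B = (4π×10⁻⁷ × 4.31 × 3.142) / (4π × 0.0453) = 2.99×10⁻⁵ T.

B ≈ 29.9 μT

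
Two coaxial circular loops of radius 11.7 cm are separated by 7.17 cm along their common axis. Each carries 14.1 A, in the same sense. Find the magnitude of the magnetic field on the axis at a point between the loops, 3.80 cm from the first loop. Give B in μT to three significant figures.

B ≈ 132 μT

Each loop contributes B = μ₀IR²/[2(R²+z²)^(3/2)] on the axis, with z measured from that loop.
Loop 1 (z = 0.038 m): B₁ = 6.51×10⁻⁵ T. Loop 2 (z = 0.0337 m): B₂ = 6.72×10⁻⁵ T.
The fields add: B = B₁ + B₂ = 1.32×10⁻⁴ T.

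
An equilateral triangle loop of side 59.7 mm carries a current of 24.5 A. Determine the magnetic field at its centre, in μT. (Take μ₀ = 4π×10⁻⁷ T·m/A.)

Each side is a finite straight segment at perpendicular distance d = a/(2 tan(π/3)) = 0.01723 m from the centre, with end-angles ±π/3.
One side contributes B₁ = (μ₀I/4πd)·2 sin(π/3) = 2.46×10⁻⁴ T.
All 3 sides add in the same direction: B = 3 × 2.46×10⁻⁴ = 7.39×10⁻⁴ T.

B ≈ 739 μT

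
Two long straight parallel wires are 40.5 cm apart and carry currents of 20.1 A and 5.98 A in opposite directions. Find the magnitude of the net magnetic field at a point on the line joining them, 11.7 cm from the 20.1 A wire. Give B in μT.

B ≈ 38.5 μT

Each long wire gives B = μ₀I/(2πd). Distances are d₁ = 0.117 m and d₂ = 0.288 m.
B₁ = 3.44×10⁻⁵ T, B₂ = 4.15×10⁻⁶ T.
Between antiparallel currents both contributions point the same way, so they add. B = B₁ + B₂ = 3.44×10⁻⁵ + 4.15×10⁻⁶ = 3.85×10⁻⁵ T.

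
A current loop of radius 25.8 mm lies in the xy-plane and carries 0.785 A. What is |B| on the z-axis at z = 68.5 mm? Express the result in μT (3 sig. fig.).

On the axis of a circular loop, B = μ₀IR² / [2(R²+z²)^(3/2)].
R² + z² = (0.0258)² + (0.0685)² = 0.005358 m², and (R²+z²)^(3/2) = 3.92×10⁻⁴ m³.
B = (4π×10⁻⁷ × 0.785 × 0.0006656) / (2 × 3.92×10⁻⁴) = 8.37×10⁻⁷ T.

B ≈ 0.837 μT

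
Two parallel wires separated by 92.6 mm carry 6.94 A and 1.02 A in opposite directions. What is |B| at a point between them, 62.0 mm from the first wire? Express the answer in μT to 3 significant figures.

B ≈ 29.1 μT

Each long wire gives B = μ₀I/(2πd). Distances are d₁ = 0.062 m and d₂ = 0.0306 m.
B₁ = 2.24×10⁻⁵ T, B₂ = 6.67×10⁻⁶ T.
Between antiparallel currents both contributions point the same way, so they add. B = B₁ + B₂ = 2.24×10⁻⁵ + 6.67×10⁻⁶ = 2.91×10⁻⁵ T.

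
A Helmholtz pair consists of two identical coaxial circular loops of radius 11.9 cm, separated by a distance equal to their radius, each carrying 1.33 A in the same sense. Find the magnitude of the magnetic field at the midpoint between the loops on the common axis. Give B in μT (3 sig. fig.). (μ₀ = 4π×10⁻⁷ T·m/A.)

Each loop contributes B = μ₀IR²/[2(R²+z²)^(3/2)] on the axis, with z measured from that loop.
Loop 1 (z = 0.0595 m): B₁ = 5.02×10⁻⁶ T. Loop 2 (z = 0.0595 m): B₂ = 5.02×10⁻⁶ T.
The fields add: B = B₁ + B₂ = 1.00×10⁻⁵ T.

B ≈ 10.0 μT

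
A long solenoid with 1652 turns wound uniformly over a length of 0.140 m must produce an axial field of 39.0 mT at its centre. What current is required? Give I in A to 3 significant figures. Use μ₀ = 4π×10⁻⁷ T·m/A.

Inside a long solenoid B = μ₀nI with n = 1.180×10⁴ m⁻¹, so I = B/(μ₀n).
I = 3.90×10⁻² / (4π×10⁻⁷ × 1.180×10⁴) = 2.63 A.

I ≈ 2.63 A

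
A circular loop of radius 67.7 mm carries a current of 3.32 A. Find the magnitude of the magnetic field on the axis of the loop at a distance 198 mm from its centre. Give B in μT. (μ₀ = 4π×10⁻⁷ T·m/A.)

On the axis of a circular loop, B = μ₀IR² / [2(R²+z²)^(3/2)].
R² + z² = (0.0677)² + (0.198)² = 0.04379 m², and (R²+z²)^(3/2) = 9.16×10⁻³ m³.
B = (4π×10⁻⁷ × 3.32 × 0.004583) / (2 × 9.16×10⁻³) = 1.04×10⁻⁶ T.

B ≈ 1.04 μT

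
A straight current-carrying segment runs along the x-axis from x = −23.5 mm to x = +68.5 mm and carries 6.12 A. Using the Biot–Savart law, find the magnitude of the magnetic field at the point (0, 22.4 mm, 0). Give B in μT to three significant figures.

For a finite straight segment, B = (μ₀I/4πd)(sinθ₁ + sinθ₂), where θ₁, θ₂ are the angles from the perpendicular to each end.
The perpendicular distance is d = 0.0224 m; the end-offsets along the wire are a = 0.0235 m and b = 0.0685 m.
sinθ₁ = 0.0235/√(0.0235²+0.0224²) = 0.7238; sinθ₂ = 0.0685/√(0.0685²+0.0224²) = 0.9505.
B = (4π×10⁻⁷ × 6.12) / (4π × 0.0224) × (0.7238 + 0.9505) = 4.57×10⁻⁵ T.

B ≈ 45.7 μT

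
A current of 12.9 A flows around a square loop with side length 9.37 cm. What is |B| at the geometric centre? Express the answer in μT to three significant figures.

Each side is a finite straight segment at perpendicular distance d = a/(2 tan(π/4)) = 0.04685 m from the centre, with end-angles ±π/4.
One side contributes B₁ = (μ₀I/4πd)·2 sin(π/4) = 3.89×10⁻⁵ T.
All 4 sides add in the same direction: B = 4 × 3.89×10⁻⁵ = 1.56×10⁻⁴ T.

B ≈ 156 μT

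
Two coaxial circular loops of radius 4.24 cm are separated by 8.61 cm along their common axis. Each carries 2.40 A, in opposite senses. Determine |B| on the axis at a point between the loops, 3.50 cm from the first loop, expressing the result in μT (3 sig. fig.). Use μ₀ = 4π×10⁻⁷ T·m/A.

B ≈ 7.05 μT

Each loop contributes B = μ₀IR²/[2(R²+z²)^(3/2)] on the axis, with z measured from that loop.
Loop 1 (z = 0.035 m): B₁ = 1.63×10⁻⁵ T. Loop 2 (z = 0.0511 m): B₂ = 9.26×10⁻⁶ T.
The fields oppose: B = |B₁ − B₂| = 7.05×10⁻⁶ T.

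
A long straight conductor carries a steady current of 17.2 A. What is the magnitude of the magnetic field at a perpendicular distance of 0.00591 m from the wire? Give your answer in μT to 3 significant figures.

B ≈ 582 μT

For an infinitely long straight wire, B = μ₀I/(2πd).
B = (4π×10⁻⁷ × 17.2) / (2π × 0.00591) = 5.82×10⁻⁴ T.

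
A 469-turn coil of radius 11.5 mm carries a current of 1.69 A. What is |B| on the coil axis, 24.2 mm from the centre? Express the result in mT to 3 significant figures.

For an N-turn flat coil, B = Nμ₀IR²/[2(R²+z²)^(3/2)] with R = 0.0115 m, z = 0.0242 m.
B = 469 × 7.30×10⁻⁶ T = 3.42×10⁻³ T.

B ≈ 3.42 mT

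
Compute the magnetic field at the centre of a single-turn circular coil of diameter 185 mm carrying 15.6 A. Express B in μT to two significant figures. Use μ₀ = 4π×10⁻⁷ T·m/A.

At the centre of a circular loop the Biot–Savart law gives B = μ₀I/(2R) (so R = 0.0925 m).
B = (4π×10⁻⁷ × 15.6) / (2 × 0.0925) = 1.06×10⁻⁴ T.

B ≈ 110 μT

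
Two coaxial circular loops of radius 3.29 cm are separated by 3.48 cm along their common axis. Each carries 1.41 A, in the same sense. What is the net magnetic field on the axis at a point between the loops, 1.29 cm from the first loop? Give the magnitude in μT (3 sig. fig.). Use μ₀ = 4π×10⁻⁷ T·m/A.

Each loop contributes B = μ₀IR²/[2(R²+z²)^(3/2)] on the axis, with z measured from that loop.
Loop 1 (z = 0.0129 m): B₁ = 2.17×10⁻⁵ T. Loop 2 (z = 0.0219 m): B₂ = 1.55×10⁻⁵ T.
The fields add: B = B₁ + B₂ = 3.73×10⁻⁵ T.

B ≈ 37.3 μT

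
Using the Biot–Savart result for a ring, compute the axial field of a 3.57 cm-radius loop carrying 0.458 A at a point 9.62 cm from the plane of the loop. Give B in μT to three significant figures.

On the axis of a circular loop, B = μ₀IR² / [2(R²+z²)^(3/2)].
R² + z² = (0.0357)² + (0.0962)² = 0.01053 m², and (R²+z²)^(3/2) = 1.08×10⁻³ m³.
B = (4π×10⁻⁷ × 0.458 × 0.001274) / (2 × 1.08×10⁻³) = 3.39×10⁻⁷ T.

B ≈ 0.339 μT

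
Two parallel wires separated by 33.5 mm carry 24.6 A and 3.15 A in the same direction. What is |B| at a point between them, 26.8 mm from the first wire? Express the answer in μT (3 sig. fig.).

Each long wire gives B = μ₀I/(2πd). Distances are d₁ = 0.0268 m and d₂ = 0.0067 m.
B₁ = 1.84×10⁻⁴ T, B₂ = 9.40×10⁻⁵ T.
Between parallel currents the two contributions point in opposite directions, so they subtract. B = |B₁ − B₂| = |1.84×10⁻⁴ − 9.40×10⁻⁵| = 8.96×10⁻⁵ T.

B ≈ 89.6 μT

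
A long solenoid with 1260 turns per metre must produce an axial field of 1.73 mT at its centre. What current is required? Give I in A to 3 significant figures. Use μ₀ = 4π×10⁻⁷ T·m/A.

I ≈ 1.09 A

Inside a long solenoid B = μ₀nI with n = 1260 m⁻¹, so I = B/(μ₀n).
I = 1.73×10⁻³ / (4π×10⁻⁷ × 1260) = 1.09 A.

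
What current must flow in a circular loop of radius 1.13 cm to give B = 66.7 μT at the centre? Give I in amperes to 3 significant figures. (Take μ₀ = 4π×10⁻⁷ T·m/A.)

I ≈ 1.20 A

At the centre of a circular loop B = μ₀I/(2R), so I = 2RB/μ₀.
With R = 0.0113 m, I = 2 × 0.0113 × 6.67×10⁻⁵ / (4π×10⁻⁷) = 1.20 A.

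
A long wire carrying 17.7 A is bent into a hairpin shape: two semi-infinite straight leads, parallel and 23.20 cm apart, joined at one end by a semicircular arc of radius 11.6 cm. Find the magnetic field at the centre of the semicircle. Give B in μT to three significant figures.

The semicircular arc contributes B_arc = μ₀I·π/(4πR) = μ₀I/(4R) = 4.79×10⁻⁵ T.
Each semi-infinite lead is at perpendicular distance R = 0.116 m from the centre, with the perpendicular foot at its near end, so it contributes μ₀I/(4πR); both point the same way, together 3.05×10⁻⁵ T.
Arc and leads all point the same direction: B = 4.79×10⁻⁵ + 3.05×10⁻⁵ = 7.85×10⁻⁵ T.

B ≈ 78.5 μT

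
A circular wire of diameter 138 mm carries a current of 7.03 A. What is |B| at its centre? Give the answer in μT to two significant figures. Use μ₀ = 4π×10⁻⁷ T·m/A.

At the centre of a circular loop the Biot–Savart law gives B = μ₀I/(2R) (so R = 0.069 m).
B = (4π×10⁻⁷ × 7.03) / (2 × 0.069) = 6.40×10⁻⁵ T.

B ≈ 64 μT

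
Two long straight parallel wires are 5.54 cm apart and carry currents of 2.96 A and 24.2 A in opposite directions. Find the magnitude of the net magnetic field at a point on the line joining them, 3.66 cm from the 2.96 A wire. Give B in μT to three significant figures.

B ≈ 274 μT

Each long wire gives B = μ₀I/(2πd). Distances are d₁ = 0.0366 m and d₂ = 0.0188 m.
B₁ = 1.62×10⁻⁵ T, B₂ = 2.57×10⁻⁴ T.
Between antiparallel currents both contributions point the same way, so they add. B = B₁ + B₂ = 1.62×10⁻⁵ + 2.57×10⁻⁴ = 2.74×10⁻⁴ T.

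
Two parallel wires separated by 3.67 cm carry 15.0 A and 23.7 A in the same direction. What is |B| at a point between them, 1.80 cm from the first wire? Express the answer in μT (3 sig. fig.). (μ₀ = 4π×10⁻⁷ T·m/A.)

Each long wire gives B = μ₀I/(2πd). Distances are d₁ = 0.018 m and d₂ = 0.0187 m.
B₁ = 1.67×10⁻⁴ T, B₂ = 2.53×10⁻⁴ T.
Between parallel currents the two contributions point in opposite directions, so they subtract. B = |B₁ − B₂| = |1.67×10⁻⁴ − 2.53×10⁻⁴| = 8.68×10⁻⁵ T.

B ≈ 86.8 μT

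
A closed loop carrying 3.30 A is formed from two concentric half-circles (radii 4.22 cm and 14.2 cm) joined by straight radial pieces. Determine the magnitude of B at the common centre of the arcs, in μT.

B ≈ 17.3 μT

The radial connectors point toward the centre, so dl × r̂ = 0 and they contribute nothing.
Each semicircle gives μ₀I/(4R): inner arc 2.46×10⁻⁵ T, outer arc 7.30×10⁻⁶ T.
The two arcs carry current in opposite angular senses, so their fields oppose: B = |2.46×10⁻⁵ − 7.30×10⁻⁶| = 1.73×10⁻⁵ T.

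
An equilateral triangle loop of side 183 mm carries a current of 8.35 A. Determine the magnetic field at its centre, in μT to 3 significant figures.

B ≈ 82.1 μT

Each side is a finite straight segment at perpendicular distance d = a/(2 tan(π/3)) = 0.05283 m from the centre, with end-angles ±π/3.
One side contributes B₁ = (μ₀I/4πd)·2 sin(π/3) = 2.74×10⁻⁵ T.
All 3 sides add in the same direction: B = 3 × 2.74×10⁻⁵ = 8.21×10⁻⁵ T.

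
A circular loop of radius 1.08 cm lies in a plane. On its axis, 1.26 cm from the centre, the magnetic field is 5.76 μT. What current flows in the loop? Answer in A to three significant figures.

I ≈ 0.359 A

On the axis of a loop, B = μ₀IR²/[2(R²+z²)^(3/2)], so I = 2B(R²+z²)^(3/2)/(μ₀R²).
R² + z² = 0.0001166 + 0.0001588 = 0.0002754 m²; raised to 3/2 gives 4.57×10⁻⁶ m³.
I = 2 × 5.76×10⁻⁶ × 4.57×10⁻⁶ / (1.26×10⁻⁶ × 0.0001166) = 0.359 A.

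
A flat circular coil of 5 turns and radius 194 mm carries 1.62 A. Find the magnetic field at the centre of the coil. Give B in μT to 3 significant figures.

B ≈ 26.2 μT

For an N-turn flat coil, B = Nμ₀I/(2R) with R = 0.194 m.
B = 5 × 5.25×10⁻⁶ T = 2.62×10⁻⁵ T.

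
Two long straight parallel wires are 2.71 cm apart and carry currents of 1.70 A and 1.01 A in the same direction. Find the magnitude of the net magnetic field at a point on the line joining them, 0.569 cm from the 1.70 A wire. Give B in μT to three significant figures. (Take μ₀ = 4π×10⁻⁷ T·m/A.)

B ≈ 50.3 μT

Each long wire gives B = μ₀I/(2πd). Distances are d₁ = 0.00569 m and d₂ = 0.02141 m.
B₁ = 5.98×10⁻⁵ T, B₂ = 9.43×10⁻⁶ T.
Between parallel currents the two contributions point in opposite directions, so they subtract. B = |B₁ − B₂| = |5.98×10⁻⁵ − 9.43×10⁻⁶| = 5.03×10⁻⁵ T.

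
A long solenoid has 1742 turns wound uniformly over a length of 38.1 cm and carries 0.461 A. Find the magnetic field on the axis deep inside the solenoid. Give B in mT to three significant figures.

B ≈ 2.65 mT

Inside a long solenoid, B = μ₀nI with n = 4572 turns/m.
B = 4π×10⁻⁷ × 4572 × 0.461 = 2.65×10⁻³ T.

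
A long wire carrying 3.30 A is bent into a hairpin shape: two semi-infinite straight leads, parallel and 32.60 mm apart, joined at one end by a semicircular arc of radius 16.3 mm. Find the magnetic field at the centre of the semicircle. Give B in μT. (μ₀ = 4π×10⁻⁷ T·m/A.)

The semicircular arc contributes B_arc = μ₀I·π/(4πR) = μ₀I/(4R) = 6.36×10⁻⁵ T.
Each semi-infinite lead is at perpendicular distance R = 0.0163 m from the centre, with the perpendicular foot at its near end, so it contributes μ₀I/(4πR); both point the same way, together 4.05×10⁻⁵ T.
Arc and leads all point the same direction: B = 6.36×10⁻⁵ + 4.05×10⁻⁵ = 1.04×10⁻⁴ T.

B ≈ 104 μT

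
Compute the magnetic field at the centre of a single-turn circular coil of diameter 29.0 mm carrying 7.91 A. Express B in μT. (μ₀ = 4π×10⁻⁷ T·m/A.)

At the centre of a circular loop the Biot–Savart law gives B = μ₀I/(2R) (so R = 0.0145 m).
B = (4π×10⁻⁷ × 7.91) / (2 × 0.0145) = 3.43×10⁻⁴ T.

B ≈ 343 μT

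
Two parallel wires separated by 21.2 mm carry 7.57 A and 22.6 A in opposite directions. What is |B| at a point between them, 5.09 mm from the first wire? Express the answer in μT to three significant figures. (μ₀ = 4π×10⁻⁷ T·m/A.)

B ≈ 578 μT

Each long wire gives B = μ₀I/(2πd). Distances are d₁ = 0.00509 m and d₂ = 0.01611 m.
B₁ = 2.97×10⁻⁴ T, B₂ = 2.81×10⁻⁴ T.
Between antiparallel currents both contributions point the same way, so they add. B = B₁ + B₂ = 2.97×10⁻⁴ + 2.81×10⁻⁴ = 5.78×10⁻⁴ T.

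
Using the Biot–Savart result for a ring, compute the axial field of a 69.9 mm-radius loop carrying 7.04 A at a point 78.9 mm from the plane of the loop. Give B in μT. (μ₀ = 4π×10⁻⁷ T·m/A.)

On the axis of a circular loop, B = μ₀IR² / [2(R²+z²)^(3/2)].
R² + z² = (0.0699)² + (0.0789)² = 0.01111 m², and (R²+z²)^(3/2) = 1.17×10⁻³ m³.
B = (4π×10⁻⁷ × 7.04 × 0.004886) / (2 × 1.17×10⁻³) = 1.85×10⁻⁵ T.

B ≈ 18.5 μT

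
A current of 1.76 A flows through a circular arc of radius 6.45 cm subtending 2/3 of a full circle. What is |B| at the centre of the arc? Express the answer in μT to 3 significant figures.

B ≈ 11.4 μT

The Biot–Savart field of a circular arc at its centre is B = μ₀Iφ/(4πR), with φ = 4.189 rad.
B = (4π×10⁻⁷ × 1.76 × 4.189) / (4π × 0.0645) = 1.14×10⁻⁵ T.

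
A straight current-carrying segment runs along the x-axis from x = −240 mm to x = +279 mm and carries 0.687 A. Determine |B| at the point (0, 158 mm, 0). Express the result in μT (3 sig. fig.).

B ≈ 0.742 μT

For a finite straight segment, B = (μ₀I/4πd)(sinθ₁ + sinθ₂), where θ₁, θ₂ are the angles from the perpendicular to each end.
The perpendicular distance is d = 0.158 m; the end-offsets along the wire are a = 0.24 m and b = 0.279 m.
sinθ₁ = 0.24/√(0.24²+0.158²) = 0.8352; sinθ₂ = 0.279/√(0.279²+0.158²) = 0.8702.
B = (4π×10⁻⁷ × 0.687) / (4π × 0.158) × (0.8352 + 0.8702) = 7.42×10⁻⁷ T.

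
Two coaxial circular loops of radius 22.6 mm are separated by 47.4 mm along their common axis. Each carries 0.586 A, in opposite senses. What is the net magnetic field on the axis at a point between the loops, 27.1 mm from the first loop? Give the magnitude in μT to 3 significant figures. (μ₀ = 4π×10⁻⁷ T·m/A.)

B ≈ 2.43 μT

Each loop contributes B = μ₀IR²/[2(R²+z²)^(3/2)] on the axis, with z measured from that loop.
Loop 1 (z = 0.0271 m): B₁ = 4.28×10⁻⁶ T. Loop 2 (z = 0.0203 m): B₂ = 6.71×10⁻⁶ T.
The fields oppose: B = |B₁ − B₂| = 2.43×10⁻⁶ T.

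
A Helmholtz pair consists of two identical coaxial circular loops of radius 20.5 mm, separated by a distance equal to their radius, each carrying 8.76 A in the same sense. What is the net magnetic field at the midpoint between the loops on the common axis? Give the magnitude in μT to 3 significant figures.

B ≈ 384 μT

Each loop contributes B = μ₀IR²/[2(R²+z²)^(3/2)] on the axis, with z measured from that loop.
Loop 1 (z = 0.01025 m): B₁ = 1.92×10⁻⁴ T. Loop 2 (z = 0.01025 m): B₂ = 1.92×10⁻⁴ T.
The fields add: B = B₁ + B₂ = 3.84×10⁻⁴ T.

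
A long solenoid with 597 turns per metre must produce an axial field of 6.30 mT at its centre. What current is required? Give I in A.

Inside a long solenoid B = μ₀nI with n = 597 m⁻¹, so I = B/(μ₀n).
I = 6.30×10⁻³ / (4π×10⁻⁷ × 597) = 8.40 A.

I ≈ 8.40 A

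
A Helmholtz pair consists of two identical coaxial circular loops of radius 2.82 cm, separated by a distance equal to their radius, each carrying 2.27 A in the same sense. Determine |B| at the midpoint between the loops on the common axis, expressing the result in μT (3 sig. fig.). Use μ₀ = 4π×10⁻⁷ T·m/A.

B ≈ 72.4 μT

Each loop contributes B = μ₀IR²/[2(R²+z²)^(3/2)] on the axis, with z measured from that loop.
Loop 1 (z = 0.0141 m): B₁ = 3.62×10⁻⁵ T. Loop 2 (z = 0.0141 m): B₂ = 3.62×10⁻⁵ T.
The fields add: B = B₁ + B₂ = 7.24×10⁻⁵ T.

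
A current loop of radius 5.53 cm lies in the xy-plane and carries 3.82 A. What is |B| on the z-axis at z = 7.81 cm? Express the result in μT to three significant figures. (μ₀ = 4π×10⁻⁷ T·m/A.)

On the axis of a circular loop, B = μ₀IR² / [2(R²+z²)^(3/2)].
R² + z² = (0.0553)² + (0.0781)² = 0.009158 m², and (R²+z²)^(3/2) = 8.76×10⁻⁴ m³.
B = (4π×10⁻⁷ × 3.82 × 0.003058) / (2 × 8.76×10⁻⁴) = 8.38×10⁻⁶ T.

B ≈ 8.38 μT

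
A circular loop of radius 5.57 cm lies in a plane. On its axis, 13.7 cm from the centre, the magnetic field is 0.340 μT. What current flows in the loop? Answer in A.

On the axis of a loop, B = μ₀IR²/[2(R²+z²)^(3/2)], so I = 2B(R²+z²)^(3/2)/(μ₀R²).
R² + z² = 0.003102 + 0.01877 = 0.02187 m²; raised to 3/2 gives 3.23×10⁻³ m³.
I = 2 × 3.40×10⁻⁷ × 3.23×10⁻³ / (1.26×10⁻⁶ × 0.003102) = 0.564 A.

I ≈ 0.564 A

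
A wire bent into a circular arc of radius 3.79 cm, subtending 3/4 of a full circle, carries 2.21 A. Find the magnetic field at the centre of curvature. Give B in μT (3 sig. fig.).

B ≈ 27.5 μT

The Biot–Savart field of a circular arc at its centre is B = μ₀Iφ/(4πR), with φ = 4.712 rad.
B = (4π×10⁻⁷ × 2.21 × 4.712) / (4π × 0.0379) = 2.75×10⁻⁵ T.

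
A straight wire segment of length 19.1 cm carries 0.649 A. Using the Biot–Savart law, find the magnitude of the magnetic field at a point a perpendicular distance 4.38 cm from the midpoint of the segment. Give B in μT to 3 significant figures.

For a finite straight segment, B = (μ₀I/4πd)(sinθ₁ + sinθ₂), where θ₁, θ₂ are the angles from the perpendicular to each end.
The perpendicular from the point meets the wire at its midpoint, so each end is L/2 = 0.0955 m away along the wire.
sinθ₁ = 0.0955/√(0.0955²+0.0438²) = 0.9090; sinθ₂ = 0.0955/√(0.0955²+0.0438²) = 0.9090.
B = (4π×10⁻⁷ × 0.649) / (4π × 0.0438) × (0.9090 + 0.9090) = 2.69×10⁻⁶ T.

B ≈ 2.69 μT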